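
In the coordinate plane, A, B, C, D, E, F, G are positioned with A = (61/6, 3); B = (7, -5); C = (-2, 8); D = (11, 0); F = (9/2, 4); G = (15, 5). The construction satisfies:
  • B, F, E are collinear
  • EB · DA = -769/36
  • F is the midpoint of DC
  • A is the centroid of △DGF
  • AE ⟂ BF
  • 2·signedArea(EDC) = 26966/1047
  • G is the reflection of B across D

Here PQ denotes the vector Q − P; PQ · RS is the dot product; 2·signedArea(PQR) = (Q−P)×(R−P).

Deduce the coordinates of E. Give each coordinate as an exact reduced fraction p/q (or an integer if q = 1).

1. E_x = 10813/2094  [B, F, E are collinear ∩ AE ⟂ BF]
2. E_y = 562/349  [B, F, E are collinear ∩ AE ⟂ BF]
   → E = (10813/2094, 562/349)

E = (10813/2094, 562/349)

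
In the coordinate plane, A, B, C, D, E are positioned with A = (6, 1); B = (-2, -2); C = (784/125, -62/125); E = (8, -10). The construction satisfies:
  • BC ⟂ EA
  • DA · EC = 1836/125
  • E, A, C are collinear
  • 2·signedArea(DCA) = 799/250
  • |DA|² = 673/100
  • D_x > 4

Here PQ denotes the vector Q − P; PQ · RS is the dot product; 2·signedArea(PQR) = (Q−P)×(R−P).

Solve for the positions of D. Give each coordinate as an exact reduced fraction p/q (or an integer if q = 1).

1. D_x = 1051/250  [DA · EC = 1836/125 ∩ 2·signedArea(DCA) = 799/250]
2. D_y = -109/125  [DA · EC = 1836/125 ∩ 2·signedArea(DCA) = 799/250]
   → D = (1051/250, -109/125)

D = (1051/250, -109/125)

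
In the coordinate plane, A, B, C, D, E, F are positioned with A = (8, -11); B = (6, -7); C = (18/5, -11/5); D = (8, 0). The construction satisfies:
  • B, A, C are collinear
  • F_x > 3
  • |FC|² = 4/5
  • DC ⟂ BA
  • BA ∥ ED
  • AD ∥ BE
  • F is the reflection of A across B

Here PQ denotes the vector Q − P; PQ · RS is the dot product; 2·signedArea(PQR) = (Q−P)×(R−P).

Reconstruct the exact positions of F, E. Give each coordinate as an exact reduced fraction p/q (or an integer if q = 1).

E = (6, 4)
F = (4, -3)

1. F_x = 4  [F is the reflection of A across B]
2. F_y = -3  [F is the reflection of A across B]
   → F = (4, -3)
3. E_x = 6  [BA ∥ ED ∩ AD ∥ BE]
4. E_y = 4  [BA ∥ ED ∩ AD ∥ BE]
   → E = (6, 4)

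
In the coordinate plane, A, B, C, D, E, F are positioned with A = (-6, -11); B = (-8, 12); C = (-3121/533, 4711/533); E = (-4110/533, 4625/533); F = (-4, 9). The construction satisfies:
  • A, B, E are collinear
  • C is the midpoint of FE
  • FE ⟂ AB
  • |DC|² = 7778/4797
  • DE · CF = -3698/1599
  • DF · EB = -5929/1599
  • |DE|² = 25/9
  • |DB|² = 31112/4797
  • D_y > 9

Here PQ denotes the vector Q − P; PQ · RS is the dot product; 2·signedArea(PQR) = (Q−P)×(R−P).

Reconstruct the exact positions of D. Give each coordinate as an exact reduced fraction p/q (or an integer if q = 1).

D = (-3502/533, 15818/1599)

1. D_x = -3502/533  [DE · CF = -3698/1599 ∩ DF · EB = -5929/1599]
2. D_y = 15818/1599  [DE · CF = -3698/1599 ∩ DF · EB = -5929/1599]
   → D = (-3502/533, 15818/1599)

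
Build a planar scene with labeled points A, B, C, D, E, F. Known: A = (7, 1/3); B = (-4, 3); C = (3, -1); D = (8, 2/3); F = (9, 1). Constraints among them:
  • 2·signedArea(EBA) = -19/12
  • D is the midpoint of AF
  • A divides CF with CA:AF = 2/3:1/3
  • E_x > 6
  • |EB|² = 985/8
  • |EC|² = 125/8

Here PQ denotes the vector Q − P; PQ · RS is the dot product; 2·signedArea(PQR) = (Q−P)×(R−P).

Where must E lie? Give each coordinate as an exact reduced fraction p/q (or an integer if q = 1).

1. E_x = 27/4  [line 8/3·x + 11·y + -83/4 = 0 ∩ |EC|² = 125/8]
2. E_y = 1/4  [line 8/3·x + 11·y + -83/4 = 0 ∩ |EC|² = 125/8]
   → E = (27/4, 1/4)

E = (27/4, 1/4)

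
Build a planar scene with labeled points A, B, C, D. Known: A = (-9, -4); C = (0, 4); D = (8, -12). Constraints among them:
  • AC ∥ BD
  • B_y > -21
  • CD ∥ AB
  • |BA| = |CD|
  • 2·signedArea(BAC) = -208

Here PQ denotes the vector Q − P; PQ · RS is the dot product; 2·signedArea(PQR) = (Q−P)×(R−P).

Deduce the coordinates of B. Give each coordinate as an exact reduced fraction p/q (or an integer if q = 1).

B = (-1, -20)

1. B_x = -1  [AC ∥ BD ∩ CD ∥ AB]
2. B_y = -20  [AC ∥ BD ∩ CD ∥ AB]
   → B = (-1, -20)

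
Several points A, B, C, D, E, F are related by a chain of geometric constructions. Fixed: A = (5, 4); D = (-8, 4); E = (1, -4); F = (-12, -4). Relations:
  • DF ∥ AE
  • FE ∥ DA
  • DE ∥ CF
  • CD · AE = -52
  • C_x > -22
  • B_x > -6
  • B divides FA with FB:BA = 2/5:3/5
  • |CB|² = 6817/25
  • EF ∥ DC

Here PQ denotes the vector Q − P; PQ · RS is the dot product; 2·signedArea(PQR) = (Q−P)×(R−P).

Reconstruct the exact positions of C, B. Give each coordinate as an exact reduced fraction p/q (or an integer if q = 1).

B = (-26/5, -4/5)
C = (-21, 4)

1. C_x = -21  [DE ∥ CF ∩ EF ∥ DC]
2. C_y = 4  [DE ∥ CF ∩ EF ∥ DC]
   → C = (-21, 4)
3. B_x = -26/5  [B divides FA with FB:BA = 2/5:3/5]
4. B_y = -4/5  [B divides FA with FB:BA = 2/5:3/5]
   → B = (-26/5, -4/5)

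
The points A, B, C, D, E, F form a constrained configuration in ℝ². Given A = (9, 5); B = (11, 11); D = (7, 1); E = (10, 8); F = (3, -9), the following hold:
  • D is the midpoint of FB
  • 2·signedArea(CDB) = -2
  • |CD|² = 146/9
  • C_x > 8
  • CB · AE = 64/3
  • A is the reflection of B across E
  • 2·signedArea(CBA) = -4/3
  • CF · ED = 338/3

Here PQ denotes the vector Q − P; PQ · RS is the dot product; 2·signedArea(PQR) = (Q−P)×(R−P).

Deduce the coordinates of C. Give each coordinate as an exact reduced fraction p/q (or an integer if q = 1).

C = (26/3, 14/3)

1. C_x = 26/3  [2·signedArea(CBA) = -4/3 ∩ CF · ED = 338/3]
2. C_y = 14/3  [2·signedArea(CBA) = -4/3 ∩ CF · ED = 338/3]
   → C = (26/3, 14/3)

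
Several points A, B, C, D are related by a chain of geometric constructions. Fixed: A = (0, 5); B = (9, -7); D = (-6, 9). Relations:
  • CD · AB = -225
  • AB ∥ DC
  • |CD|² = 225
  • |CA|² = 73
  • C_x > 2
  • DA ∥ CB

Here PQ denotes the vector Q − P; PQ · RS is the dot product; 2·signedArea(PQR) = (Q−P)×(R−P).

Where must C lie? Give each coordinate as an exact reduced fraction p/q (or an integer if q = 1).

C = (3, -3)

1. C_x = 3  [DA ∥ CB ∩ AB ∥ DC]
2. C_y = -3  [DA ∥ CB ∩ AB ∥ DC]
   → C = (3, -3)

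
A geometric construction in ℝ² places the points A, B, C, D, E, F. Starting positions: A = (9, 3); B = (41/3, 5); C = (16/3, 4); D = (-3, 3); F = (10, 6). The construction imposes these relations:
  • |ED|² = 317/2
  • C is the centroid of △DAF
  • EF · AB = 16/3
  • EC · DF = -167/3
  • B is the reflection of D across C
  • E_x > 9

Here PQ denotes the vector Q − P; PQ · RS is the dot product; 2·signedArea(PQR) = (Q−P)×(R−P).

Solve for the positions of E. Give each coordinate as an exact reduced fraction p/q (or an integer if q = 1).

1. E_x = 19/2  [EF · AB = 16/3 ∩ EC · DF = -167/3]
2. E_y = 9/2  [EF · AB = 16/3 ∩ EC · DF = -167/3]
   → E = (19/2, 9/2)

E = (19/2, 9/2)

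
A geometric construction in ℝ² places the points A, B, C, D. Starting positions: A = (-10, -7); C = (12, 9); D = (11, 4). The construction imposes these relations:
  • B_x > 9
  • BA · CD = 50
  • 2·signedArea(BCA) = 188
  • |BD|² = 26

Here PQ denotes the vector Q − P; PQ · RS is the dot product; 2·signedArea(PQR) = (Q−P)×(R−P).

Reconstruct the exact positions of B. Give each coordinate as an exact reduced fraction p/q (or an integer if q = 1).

B = (10, -1)

1. B_x = 10  [2·signedArea(BCA) = 188 ∩ BA · CD = 50]
2. B_y = -1  [2·signedArea(BCA) = 188 ∩ BA · CD = 50]
   → B = (10, -1)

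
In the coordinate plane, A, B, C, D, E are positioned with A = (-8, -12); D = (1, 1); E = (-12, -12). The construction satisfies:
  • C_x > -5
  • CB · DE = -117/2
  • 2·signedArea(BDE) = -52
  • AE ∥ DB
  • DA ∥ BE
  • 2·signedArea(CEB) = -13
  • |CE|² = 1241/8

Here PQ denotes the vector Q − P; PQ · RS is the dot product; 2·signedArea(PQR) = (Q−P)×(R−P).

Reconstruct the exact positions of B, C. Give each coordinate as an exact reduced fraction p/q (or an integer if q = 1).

B = (-3, 1)
C = (-17/4, -9/4)

1. B_x = -3  [DA ∥ BE ∩ AE ∥ DB]
2. B_y = 1  [DA ∥ BE ∩ AE ∥ DB]
   → B = (-3, 1)
3. C_x = -17/4  [2·signedArea(CEB) = -13 ∩ CB · DE = -117/2]
4. C_y = -9/4  [2·signedArea(CEB) = -13 ∩ CB · DE = -117/2]
   → C = (-17/4, -9/4)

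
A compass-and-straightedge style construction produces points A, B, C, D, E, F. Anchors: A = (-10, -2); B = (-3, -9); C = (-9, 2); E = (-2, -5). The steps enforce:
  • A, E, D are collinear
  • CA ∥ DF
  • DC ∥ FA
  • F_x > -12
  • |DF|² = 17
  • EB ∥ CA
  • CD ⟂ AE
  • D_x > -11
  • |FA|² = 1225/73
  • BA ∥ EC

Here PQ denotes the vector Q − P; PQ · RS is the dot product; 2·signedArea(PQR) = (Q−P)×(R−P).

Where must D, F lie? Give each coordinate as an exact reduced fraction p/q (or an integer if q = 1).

D = (-762/73, -134/73)
F = (-835/73, -426/73)

1. D_x = -762/73  [A, E, D are collinear ∩ CD ⟂ AE]
2. D_y = -134/73  [A, E, D are collinear ∩ CD ⟂ AE]
   → D = (-762/73, -134/73)
3. F_x = -835/73  [DC ∥ FA ∩ CA ∥ DF]
4. F_y = -426/73  [DC ∥ FA ∩ CA ∥ DF]
   → F = (-835/73, -426/73)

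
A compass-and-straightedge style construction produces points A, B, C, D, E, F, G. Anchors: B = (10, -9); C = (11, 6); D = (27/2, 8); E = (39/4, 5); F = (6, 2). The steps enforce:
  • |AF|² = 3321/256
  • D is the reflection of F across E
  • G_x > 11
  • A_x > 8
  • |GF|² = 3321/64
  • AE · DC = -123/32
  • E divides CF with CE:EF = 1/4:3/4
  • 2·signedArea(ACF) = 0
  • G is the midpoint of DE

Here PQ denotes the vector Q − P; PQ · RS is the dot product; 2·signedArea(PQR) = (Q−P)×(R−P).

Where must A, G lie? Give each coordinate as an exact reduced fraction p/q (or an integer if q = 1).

1. A_x = 141/16  [2·signedArea(ACF) = 0 ∩ AE · DC = -123/32]
2. A_y = 17/4  [2·signedArea(ACF) = 0 ∩ AE · DC = -123/32]
   → A = (141/16, 17/4)
3. G_x = 93/8  [G is the midpoint of DE]
4. G_y = 13/2  [G is the midpoint of DE]
   → G = (93/8, 13/2)

A = (141/16, 17/4)
G = (93/8, 13/2)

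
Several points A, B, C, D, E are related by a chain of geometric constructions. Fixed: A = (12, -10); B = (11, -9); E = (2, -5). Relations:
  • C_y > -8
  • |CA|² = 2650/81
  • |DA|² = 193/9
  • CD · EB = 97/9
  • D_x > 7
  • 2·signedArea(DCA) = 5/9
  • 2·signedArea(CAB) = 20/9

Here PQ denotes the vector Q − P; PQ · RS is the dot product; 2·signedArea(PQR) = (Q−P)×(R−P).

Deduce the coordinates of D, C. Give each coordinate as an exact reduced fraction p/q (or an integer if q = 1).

1. C_x = 7  [line -1·x + -1·y + -2/9 = 0 ∩ |CA|² = 2650/81]
2. C_y = -65/9  [line -1·x + -1·y + -2/9 = 0 ∩ |CA|² = 2650/81]
   → C = (7, -65/9)
3. D_x = 8  [2·signedArea(DCA) = 5/9 ∩ CD · EB = 97/9]
4. D_y = -23/3  [2·signedArea(DCA) = 5/9 ∩ CD · EB = 97/9]
   → D = (8, -23/3)

C = (7, -65/9)
D = (8, -23/3)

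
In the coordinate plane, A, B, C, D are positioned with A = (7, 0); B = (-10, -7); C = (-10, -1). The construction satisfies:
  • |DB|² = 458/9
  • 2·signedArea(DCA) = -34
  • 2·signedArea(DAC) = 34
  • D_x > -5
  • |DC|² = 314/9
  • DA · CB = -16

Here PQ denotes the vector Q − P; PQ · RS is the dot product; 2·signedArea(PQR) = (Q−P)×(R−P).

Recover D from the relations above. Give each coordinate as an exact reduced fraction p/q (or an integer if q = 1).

D = (-13/3, -8/3)

1. D_x = -13/3  [2·signedArea(DCA) = -34 ∩ DA · CB = -16]
2. D_y = -8/3  [2·signedArea(DCA) = -34 ∩ DA · CB = -16]
   → D = (-13/3, -8/3)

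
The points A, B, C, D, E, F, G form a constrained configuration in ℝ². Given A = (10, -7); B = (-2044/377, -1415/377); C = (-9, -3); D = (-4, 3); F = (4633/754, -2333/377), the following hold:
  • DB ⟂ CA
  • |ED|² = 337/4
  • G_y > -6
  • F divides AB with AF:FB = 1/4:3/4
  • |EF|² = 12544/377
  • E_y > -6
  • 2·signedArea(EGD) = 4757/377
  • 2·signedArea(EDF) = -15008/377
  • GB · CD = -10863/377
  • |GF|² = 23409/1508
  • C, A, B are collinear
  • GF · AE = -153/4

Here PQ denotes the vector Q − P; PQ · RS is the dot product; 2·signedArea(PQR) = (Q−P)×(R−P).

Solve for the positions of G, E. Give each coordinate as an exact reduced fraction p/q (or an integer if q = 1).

1. G_x = 863/377  [line -5·x + -6·y + -7847/377 = 0 ∩ |GF|² = 23409/1508]
2. G_y = -2027/377  [line -5·x + -6·y + -7847/377 = 0 ∩ |GF|² = 23409/1508]
   → G = (863/377, -2027/377)
3. E_x = 1/2  [GF · AE = -153/4 ∩ 2·signedArea(EGD) = 4757/377]
4. E_y = -5  [GF · AE = -153/4 ∩ 2·signedArea(EGD) = 4757/377]
   → E = (1/2, -5)

E = (1/2, -5)
G = (863/377, -2027/377)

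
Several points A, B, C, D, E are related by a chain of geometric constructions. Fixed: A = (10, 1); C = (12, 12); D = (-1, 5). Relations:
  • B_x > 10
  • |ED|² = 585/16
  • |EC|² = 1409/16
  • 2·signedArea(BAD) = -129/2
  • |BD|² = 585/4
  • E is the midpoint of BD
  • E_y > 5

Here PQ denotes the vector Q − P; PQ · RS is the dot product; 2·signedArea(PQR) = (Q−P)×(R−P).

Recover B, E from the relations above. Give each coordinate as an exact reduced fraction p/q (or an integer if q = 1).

1. B_x = 11  [line -4·x + -11·y + 231/2 = 0 ∩ |BD|² = 585/4]
2. B_y = 13/2  [line -4·x + -11·y + 231/2 = 0 ∩ |BD|² = 585/4]
   → B = (11, 13/2)
3. E_x = 5  [E is the midpoint of BD]
4. E_y = 23/4  [E is the midpoint of BD]
   → E = (5, 23/4)

B = (11, 13/2)
E = (5, 23/4)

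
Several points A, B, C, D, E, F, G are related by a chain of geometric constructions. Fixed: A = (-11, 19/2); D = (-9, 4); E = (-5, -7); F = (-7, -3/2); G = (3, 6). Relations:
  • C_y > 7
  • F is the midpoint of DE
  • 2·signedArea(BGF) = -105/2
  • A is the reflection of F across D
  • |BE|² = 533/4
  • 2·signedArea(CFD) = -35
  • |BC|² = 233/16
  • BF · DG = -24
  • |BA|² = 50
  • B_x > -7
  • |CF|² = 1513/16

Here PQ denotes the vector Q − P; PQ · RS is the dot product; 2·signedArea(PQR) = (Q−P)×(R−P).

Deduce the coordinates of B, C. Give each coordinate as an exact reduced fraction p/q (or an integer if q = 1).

B = (-6, 9/2)
C = (-4, 31/4)

1. B_x = -6  [BF · DG = -24 ∩ 2·signedArea(BGF) = -105/2]
2. B_y = 9/2  [BF · DG = -24 ∩ 2·signedArea(BGF) = -105/2]
   → B = (-6, 9/2)
3. C_x = -4  [line -11/2·x + -2·y + -13/2 = 0 ∩ |CF|² = 1513/16]
4. C_y = 31/4  [line -11/2·x + -2·y + -13/2 = 0 ∩ |CF|² = 1513/16]
   → C = (-4, 31/4)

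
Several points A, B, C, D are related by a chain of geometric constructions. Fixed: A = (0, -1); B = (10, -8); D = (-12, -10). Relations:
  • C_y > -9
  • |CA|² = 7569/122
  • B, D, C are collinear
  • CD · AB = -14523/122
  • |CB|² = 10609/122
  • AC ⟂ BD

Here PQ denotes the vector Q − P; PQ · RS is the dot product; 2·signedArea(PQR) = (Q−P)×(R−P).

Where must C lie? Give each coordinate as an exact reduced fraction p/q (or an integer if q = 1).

1. C_x = 87/122  [B, D, C are collinear ∩ AC ⟂ BD]
2. C_y = -1079/122  [B, D, C are collinear ∩ AC ⟂ BD]
   → C = (87/122, -1079/122)

C = (87/122, -1079/122)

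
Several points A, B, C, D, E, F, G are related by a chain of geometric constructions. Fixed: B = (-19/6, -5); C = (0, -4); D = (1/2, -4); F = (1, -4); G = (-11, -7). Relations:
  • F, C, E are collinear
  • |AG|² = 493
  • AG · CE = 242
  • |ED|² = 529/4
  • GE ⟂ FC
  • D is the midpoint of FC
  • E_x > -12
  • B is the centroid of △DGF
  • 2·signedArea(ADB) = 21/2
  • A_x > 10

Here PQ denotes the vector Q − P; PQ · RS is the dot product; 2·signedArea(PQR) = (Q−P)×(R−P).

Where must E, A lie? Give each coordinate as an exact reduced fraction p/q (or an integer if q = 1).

A = (11, -4)
E = (-11, -4)

1. E_x = -11  [F, C, E are collinear ∩ GE ⟂ FC]
2. E_y = -4  [F, C, E are collinear ∩ GE ⟂ FC]
   → E = (-11, -4)
3. A_x = 11  [2·signedArea(ADB) = 21/2 ∩ AG · CE = 242]
4. A_y = -4  [2·signedArea(ADB) = 21/2 ∩ AG · CE = 242]
   → A = (11, -4)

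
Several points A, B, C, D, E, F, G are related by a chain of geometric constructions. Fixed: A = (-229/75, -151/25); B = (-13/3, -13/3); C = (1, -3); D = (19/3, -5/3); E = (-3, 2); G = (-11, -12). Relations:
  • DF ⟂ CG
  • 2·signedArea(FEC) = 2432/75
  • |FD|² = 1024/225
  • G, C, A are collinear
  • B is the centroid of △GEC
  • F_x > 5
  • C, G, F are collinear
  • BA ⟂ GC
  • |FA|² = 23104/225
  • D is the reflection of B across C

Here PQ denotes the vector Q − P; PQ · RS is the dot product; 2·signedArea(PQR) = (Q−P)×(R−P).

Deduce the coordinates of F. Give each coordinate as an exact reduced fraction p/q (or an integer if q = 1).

F = (379/75, 1/25)

1. F_x = 379/75  [C, G, F are collinear ∩ DF ⟂ CG]
2. F_y = 1/25  [C, G, F are collinear ∩ DF ⟂ CG]
   → F = (379/75, 1/25)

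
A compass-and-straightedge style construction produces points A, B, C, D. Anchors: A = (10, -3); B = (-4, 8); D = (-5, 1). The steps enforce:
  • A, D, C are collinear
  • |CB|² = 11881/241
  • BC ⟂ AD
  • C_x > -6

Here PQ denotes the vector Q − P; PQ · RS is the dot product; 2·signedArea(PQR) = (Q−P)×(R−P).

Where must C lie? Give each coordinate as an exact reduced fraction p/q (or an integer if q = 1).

C = (-1400/241, 293/241)

1. C_x = -1400/241  [A, D, C are collinear ∩ BC ⟂ AD]
2. C_y = 293/241  [A, D, C are collinear ∩ BC ⟂ AD]
   → C = (-1400/241, 293/241)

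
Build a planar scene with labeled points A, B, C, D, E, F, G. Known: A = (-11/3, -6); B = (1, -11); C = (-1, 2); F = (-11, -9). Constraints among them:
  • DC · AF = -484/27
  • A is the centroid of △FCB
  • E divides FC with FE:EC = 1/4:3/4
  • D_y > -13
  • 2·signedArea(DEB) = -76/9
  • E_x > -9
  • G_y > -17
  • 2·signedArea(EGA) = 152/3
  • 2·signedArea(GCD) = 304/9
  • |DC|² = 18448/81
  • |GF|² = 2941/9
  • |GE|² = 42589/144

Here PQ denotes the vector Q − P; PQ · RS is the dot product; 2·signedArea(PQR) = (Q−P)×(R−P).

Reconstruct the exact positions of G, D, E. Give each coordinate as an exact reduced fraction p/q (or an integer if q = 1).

D = (23/9, -38/3)
E = (-17/2, -25/4)
G = (17/3, -16)

1. E_x = -17/2  [E divides FC with FE:EC = 1/4:3/4]
2. E_y = -25/4  [E divides FC with FE:EC = 1/4:3/4]
   → E = (-17/2, -25/4)
3. G_x = 17/3  [line 1/4·x + -29/6·y + -315/4 = 0 ∩ |GE|² = 42589/144]
4. G_y = -16  [line 1/4·x + -29/6·y + -315/4 = 0 ∩ |GE|² = 42589/144]
   → G = (17/3, -16)
5. D_x = 23/9  [2·signedArea(GCD) = 304/9 ∩ DC · AF = -484/27]
6. D_y = -38/3  [2·signedArea(GCD) = 304/9 ∩ DC · AF = -484/27]
   → D = (23/9, -38/3)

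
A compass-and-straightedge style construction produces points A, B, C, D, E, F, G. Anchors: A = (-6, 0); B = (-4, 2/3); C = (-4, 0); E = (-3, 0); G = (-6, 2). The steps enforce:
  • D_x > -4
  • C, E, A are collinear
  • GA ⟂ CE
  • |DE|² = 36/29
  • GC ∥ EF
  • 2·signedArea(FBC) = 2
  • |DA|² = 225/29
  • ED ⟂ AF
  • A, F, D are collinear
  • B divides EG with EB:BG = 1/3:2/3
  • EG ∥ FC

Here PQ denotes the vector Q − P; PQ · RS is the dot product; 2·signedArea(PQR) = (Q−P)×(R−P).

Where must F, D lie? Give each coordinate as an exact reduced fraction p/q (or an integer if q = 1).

D = (-99/29, -30/29)
F = (-1, -2)

1. F_x = -1  [EG ∥ FC ∩ GC ∥ EF]
2. F_y = -2  [EG ∥ FC ∩ GC ∥ EF]
   → F = (-1, -2)
3. D_x = -99/29  [A, F, D are collinear ∩ ED ⟂ AF]
4. D_y = -30/29  [A, F, D are collinear ∩ ED ⟂ AF]
   → D = (-99/29, -30/29)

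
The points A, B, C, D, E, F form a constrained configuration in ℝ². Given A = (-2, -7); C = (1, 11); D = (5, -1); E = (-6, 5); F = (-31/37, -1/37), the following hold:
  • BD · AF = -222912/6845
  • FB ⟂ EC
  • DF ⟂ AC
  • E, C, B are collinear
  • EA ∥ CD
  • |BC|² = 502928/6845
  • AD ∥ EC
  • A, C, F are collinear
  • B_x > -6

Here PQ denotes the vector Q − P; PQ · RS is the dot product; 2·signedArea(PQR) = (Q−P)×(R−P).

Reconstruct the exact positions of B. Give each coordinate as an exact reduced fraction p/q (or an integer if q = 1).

B = (-1019/185, 1003/185)

1. B_x = -1019/185  [E, C, B are collinear ∩ FB ⟂ EC]
2. B_y = 1003/185  [E, C, B are collinear ∩ FB ⟂ EC]
   → B = (-1019/185, 1003/185)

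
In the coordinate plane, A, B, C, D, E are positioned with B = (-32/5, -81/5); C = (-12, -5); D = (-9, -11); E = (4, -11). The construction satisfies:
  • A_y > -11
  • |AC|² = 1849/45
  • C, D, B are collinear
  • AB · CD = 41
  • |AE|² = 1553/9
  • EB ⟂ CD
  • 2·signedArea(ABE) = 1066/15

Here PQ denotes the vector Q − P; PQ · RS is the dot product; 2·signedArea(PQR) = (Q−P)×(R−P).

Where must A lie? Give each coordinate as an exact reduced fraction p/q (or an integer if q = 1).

1. A_x = -137/15  [line -26/5·x + 52/5·y + 962/15 = 0 ∩ |AC|² = 1849/45]
2. A_y = -161/15  [line -26/5·x + 52/5·y + 962/15 = 0 ∩ |AC|² = 1849/45]
   → A = (-137/15, -161/15)

A = (-137/15, -161/15)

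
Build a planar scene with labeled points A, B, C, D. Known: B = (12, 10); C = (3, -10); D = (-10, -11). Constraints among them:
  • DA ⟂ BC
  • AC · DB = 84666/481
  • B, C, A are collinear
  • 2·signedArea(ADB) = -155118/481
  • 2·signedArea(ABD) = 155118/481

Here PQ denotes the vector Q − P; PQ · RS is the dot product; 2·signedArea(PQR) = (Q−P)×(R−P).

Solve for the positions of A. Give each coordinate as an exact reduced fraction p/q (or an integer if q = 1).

1. A_x = 210/481  [B, C, A are collinear ∩ DA ⟂ BC]
2. A_y = -7550/481  [B, C, A are collinear ∩ DA ⟂ BC]
   → A = (210/481, -7550/481)

A = (210/481, -7550/481)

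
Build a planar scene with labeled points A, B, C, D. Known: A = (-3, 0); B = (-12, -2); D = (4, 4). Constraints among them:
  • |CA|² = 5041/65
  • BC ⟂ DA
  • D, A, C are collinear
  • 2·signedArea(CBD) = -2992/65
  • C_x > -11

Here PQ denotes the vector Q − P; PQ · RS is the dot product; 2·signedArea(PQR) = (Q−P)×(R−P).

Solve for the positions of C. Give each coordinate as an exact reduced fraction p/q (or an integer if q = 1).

1. C_x = -692/65  [D, A, C are collinear ∩ BC ⟂ DA]
2. C_y = -284/65  [D, A, C are collinear ∩ BC ⟂ DA]
   → C = (-692/65, -284/65)

C = (-692/65, -284/65)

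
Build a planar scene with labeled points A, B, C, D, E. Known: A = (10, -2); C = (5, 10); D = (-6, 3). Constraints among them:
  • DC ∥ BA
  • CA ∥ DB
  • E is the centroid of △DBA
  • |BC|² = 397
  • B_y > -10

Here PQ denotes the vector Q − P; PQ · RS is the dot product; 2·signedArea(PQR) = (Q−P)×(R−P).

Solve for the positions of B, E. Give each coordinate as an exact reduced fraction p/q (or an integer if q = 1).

B = (-1, -9)
E = (1, -8/3)

1. B_x = -1  [DC ∥ BA ∩ CA ∥ DB]
2. B_y = -9  [DC ∥ BA ∩ CA ∥ DB]
   → B = (-1, -9)
3. E_x = 1  [E is the centroid of △DBA]
4. E_y = -8/3  [E is the centroid of △DBA]
   → E = (1, -8/3)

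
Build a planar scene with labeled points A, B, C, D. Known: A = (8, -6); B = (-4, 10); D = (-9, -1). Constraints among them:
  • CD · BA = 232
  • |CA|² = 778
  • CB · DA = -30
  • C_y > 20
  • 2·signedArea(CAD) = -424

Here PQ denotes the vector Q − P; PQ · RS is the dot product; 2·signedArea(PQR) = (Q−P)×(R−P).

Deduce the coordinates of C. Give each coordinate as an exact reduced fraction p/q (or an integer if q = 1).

C = (1, 21)

1. C_x = 1  [2·signedArea(CAD) = -424 ∩ CD · BA = 232]
2. C_y = 21  [2·signedArea(CAD) = -424 ∩ CD · BA = 232]
   → C = (1, 21)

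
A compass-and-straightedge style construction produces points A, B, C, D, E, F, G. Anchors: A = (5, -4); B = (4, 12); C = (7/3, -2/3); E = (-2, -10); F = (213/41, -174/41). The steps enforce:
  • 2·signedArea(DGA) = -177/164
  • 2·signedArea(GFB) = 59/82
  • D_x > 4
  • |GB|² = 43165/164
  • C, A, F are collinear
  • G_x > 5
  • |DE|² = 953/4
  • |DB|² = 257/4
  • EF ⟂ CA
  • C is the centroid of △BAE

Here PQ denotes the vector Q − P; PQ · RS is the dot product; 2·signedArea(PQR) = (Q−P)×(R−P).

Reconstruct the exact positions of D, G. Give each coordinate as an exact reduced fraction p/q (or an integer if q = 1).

1. G_x = 211/41  [line -666/41·x + -49/41·y + 6445/82 = 0 ∩ |GB|² = 43165/164]
2. G_y = -343/82  [line -666/41·x + -49/41·y + 6445/82 = 0 ∩ |GB|² = 43165/164]
   → G = (211/41, -343/82)
3. D_x = 9/2  [line -15/82·x + -6/41·y + 231/164 = 0 ∩ |DB|² = 257/4]
4. D_y = 4  [line -15/82·x + -6/41·y + 231/164 = 0 ∩ |DB|² = 257/4]
   → D = (9/2, 4)

D = (9/2, 4)
G = (211/41, -343/82)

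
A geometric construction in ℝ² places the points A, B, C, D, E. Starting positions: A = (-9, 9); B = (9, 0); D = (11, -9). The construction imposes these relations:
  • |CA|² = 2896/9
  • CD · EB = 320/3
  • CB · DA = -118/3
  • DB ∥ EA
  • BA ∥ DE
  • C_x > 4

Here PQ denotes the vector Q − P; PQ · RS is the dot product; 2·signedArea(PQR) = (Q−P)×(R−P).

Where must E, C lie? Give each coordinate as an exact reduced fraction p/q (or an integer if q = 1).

1. E_x = -7  [DB ∥ EA ∩ BA ∥ DE]
2. E_y = 0  [DB ∥ EA ∩ BA ∥ DE]
   → E = (-7, 0)
3. C_x = 13/3  [CD · EB = 320/3 ∩ CB · DA = -118/3]
4. C_y = -3  [CD · EB = 320/3 ∩ CB · DA = -118/3]
   → C = (13/3, -3)

C = (13/3, -3)
E = (-7, 0)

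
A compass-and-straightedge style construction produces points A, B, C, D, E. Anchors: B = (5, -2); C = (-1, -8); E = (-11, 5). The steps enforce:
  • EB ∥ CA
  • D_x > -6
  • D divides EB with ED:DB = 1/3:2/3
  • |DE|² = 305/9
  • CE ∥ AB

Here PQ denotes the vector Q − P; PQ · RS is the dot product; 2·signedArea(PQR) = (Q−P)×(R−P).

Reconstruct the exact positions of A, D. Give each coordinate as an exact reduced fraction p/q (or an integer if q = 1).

A = (15, -15)
D = (-17/3, 8/3)

1. A_x = 15  [CE ∥ AB ∩ EB ∥ CA]
2. A_y = -15  [CE ∥ AB ∩ EB ∥ CA]
   → A = (15, -15)
3. D_x = -17/3  [D divides EB with ED:DB = 1/3:2/3]
4. D_y = 8/3  [D divides EB with ED:DB = 1/3:2/3]
   → D = (-17/3, 8/3)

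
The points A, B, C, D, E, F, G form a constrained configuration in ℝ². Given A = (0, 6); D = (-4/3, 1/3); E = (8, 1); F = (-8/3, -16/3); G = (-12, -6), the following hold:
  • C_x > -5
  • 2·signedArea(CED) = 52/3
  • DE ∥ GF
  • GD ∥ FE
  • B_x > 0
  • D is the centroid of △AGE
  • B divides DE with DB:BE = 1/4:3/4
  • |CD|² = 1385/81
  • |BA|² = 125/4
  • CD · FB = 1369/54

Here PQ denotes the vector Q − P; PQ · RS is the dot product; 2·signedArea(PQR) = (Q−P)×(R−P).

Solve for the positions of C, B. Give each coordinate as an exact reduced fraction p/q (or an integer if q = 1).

1. B_x = 1  [B divides DE with DB:BE = 1/4:3/4]
2. B_y = 1/2  [B divides DE with DB:BE = 1/4:3/4]
   → B = (1, 1/2)
3. C_x = -44/9  [CD · FB = 1369/54 ∩ 2·signedArea(CED) = 52/3]
4. C_y = -16/9  [CD · FB = 1369/54 ∩ 2·signedArea(CED) = 52/3]
   → C = (-44/9, -16/9)

B = (1, 1/2)
C = (-44/9, -16/9)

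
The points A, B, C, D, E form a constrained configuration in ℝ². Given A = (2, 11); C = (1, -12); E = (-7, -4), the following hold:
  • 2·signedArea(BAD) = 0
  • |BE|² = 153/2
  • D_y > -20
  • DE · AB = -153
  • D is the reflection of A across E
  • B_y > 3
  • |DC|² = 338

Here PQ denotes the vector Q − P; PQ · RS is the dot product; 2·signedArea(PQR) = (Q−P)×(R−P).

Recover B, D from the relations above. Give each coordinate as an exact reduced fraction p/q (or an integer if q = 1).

B = (-5/2, 7/2)
D = (-16, -19)

1. D_x = -16  [D is the reflection of A across E]
2. D_y = -19  [D is the reflection of A across E]
   → D = (-16, -19)
3. B_x = -5/2  [2·signedArea(BAD) = 0 ∩ DE · AB = -153]
4. B_y = 7/2  [2·signedArea(BAD) = 0 ∩ DE · AB = -153]
   → B = (-5/2, 7/2)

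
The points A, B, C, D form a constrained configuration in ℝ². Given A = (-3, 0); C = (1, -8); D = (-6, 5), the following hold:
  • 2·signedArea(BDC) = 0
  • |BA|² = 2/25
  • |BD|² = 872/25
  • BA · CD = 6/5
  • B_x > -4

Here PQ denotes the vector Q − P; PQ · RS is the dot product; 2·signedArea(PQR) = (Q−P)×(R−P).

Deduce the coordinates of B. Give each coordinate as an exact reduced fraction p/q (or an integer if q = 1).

1. B_x = -16/5  [2·signedArea(BDC) = 0 ∩ BA · CD = 6/5]
2. B_y = -1/5  [2·signedArea(BDC) = 0 ∩ BA · CD = 6/5]
   → B = (-16/5, -1/5)

B = (-16/5, -1/5)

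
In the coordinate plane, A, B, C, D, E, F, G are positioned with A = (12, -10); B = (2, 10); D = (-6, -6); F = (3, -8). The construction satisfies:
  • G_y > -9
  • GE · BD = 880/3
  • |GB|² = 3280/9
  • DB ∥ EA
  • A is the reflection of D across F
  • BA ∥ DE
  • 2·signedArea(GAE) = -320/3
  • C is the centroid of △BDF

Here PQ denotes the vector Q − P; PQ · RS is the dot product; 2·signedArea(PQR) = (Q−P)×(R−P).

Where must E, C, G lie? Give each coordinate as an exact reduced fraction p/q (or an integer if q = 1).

1. E_x = 4  [DB ∥ EA ∩ BA ∥ DE]
2. E_y = -26  [DB ∥ EA ∩ BA ∥ DE]
   → E = (4, -26)
3. C_x = -1/3  [C is the centroid of △BDF]
4. C_y = -4/3  [C is the centroid of △BDF]
   → C = (-1/3, -4/3)
5. G_x = 6  [2·signedArea(GAE) = -320/3 ∩ GE · BD = 880/3]
6. G_y = -26/3  [2·signedArea(GAE) = -320/3 ∩ GE · BD = 880/3]
   → G = (6, -26/3)

C = (-1/3, -4/3)
E = (4, -26)
G = (6, -26/3)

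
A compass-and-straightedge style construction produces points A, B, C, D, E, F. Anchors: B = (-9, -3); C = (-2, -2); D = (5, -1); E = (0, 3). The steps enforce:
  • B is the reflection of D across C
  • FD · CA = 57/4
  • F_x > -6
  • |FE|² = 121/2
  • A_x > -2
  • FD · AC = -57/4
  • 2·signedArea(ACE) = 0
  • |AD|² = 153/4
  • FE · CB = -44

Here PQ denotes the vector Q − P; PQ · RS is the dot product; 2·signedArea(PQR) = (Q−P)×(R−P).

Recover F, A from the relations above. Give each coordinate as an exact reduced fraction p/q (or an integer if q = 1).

A = (-1, 1/2)
F = (-11/2, -5/2)

1. F_x = -11/2  [line 7·x + 1·y + 41 = 0 ∩ |FE|² = 121/2]
2. F_y = -5/2  [line 7·x + 1·y + 41 = 0 ∩ |FE|² = 121/2]
   → F = (-11/2, -5/2)
3. A_x = -1  [FD · CA = 57/4 ∩ 2·signedArea(ACE) = 0]
4. A_y = 1/2  [FD · CA = 57/4 ∩ 2·signedArea(ACE) = 0]
   → A = (-1, 1/2)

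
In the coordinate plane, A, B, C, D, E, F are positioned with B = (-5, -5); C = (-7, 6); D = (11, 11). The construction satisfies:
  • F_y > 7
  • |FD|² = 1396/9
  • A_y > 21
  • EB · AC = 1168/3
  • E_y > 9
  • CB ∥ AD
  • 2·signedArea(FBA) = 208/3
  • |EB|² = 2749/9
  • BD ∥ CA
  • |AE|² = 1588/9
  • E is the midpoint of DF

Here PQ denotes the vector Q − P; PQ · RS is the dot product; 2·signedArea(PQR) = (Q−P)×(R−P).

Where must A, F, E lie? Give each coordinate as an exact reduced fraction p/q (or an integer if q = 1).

1. A_x = 9  [CB ∥ AD ∩ BD ∥ CA]
2. A_y = 22  [CB ∥ AD ∩ BD ∥ CA]
   → A = (9, 22)
3. E_x = 5  [line 16·x + 16·y + -688/3 = 0 ∩ |EB|² = 2749/9]
4. E_y = 28/3  [line 16·x + 16·y + -688/3 = 0 ∩ |EB|² = 2749/9]
   → E = (5, 28/3)
5. F_x = -1  [2·signedArea(FBA) = 208/3 ∩ E is the midpoint of DF]
6. F_y = 23/3  [2·signedArea(FBA) = 208/3 ∩ E is the midpoint of DF]
   → F = (-1, 23/3)

A = (9, 22)
E = (5, 28/3)
F = (-1, 23/3)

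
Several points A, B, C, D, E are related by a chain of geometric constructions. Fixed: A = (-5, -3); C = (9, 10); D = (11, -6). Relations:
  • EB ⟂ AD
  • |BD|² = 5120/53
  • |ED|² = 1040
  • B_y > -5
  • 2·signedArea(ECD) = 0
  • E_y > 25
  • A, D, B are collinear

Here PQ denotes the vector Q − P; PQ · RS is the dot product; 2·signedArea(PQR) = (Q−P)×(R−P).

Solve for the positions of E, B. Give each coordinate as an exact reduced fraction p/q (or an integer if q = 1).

1. E_x = 7  [line 16·x + 2·y + -164 = 0 ∩ |ED|² = 1040]
2. E_y = 26  [line 16·x + 2·y + -164 = 0 ∩ |ED|² = 1040]
   → E = (7, 26)
3. B_x = 71/53  [A, D, B are collinear ∩ EB ⟂ AD]
4. B_y = -222/53  [A, D, B are collinear ∩ EB ⟂ AD]
   → B = (71/53, -222/53)

B = (71/53, -222/53)
E = (7, 26)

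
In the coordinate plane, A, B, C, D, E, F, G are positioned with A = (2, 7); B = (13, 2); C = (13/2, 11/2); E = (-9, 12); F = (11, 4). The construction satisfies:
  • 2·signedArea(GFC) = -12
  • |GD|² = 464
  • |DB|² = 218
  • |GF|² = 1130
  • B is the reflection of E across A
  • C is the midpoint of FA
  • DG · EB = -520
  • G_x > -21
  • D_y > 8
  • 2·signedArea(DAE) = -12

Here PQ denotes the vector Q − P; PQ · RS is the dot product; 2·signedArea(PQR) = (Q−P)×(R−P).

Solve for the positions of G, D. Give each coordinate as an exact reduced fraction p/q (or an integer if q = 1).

1. D_x = 0  [line -5·x + -11·y + 99 = 0 ∩ |DB|² = 218]
2. D_y = 9  [line -5·x + -11·y + 99 = 0 ∩ |DB|² = 218]
   → D = (0, 9)
3. G_x = -20  [2·signedArea(GFC) = -12 ∩ DG · EB = -520]
4. G_y = 17  [2·signedArea(GFC) = -12 ∩ DG · EB = -520]
   → G = (-20, 17)

D = (0, 9)
G = (-20, 17)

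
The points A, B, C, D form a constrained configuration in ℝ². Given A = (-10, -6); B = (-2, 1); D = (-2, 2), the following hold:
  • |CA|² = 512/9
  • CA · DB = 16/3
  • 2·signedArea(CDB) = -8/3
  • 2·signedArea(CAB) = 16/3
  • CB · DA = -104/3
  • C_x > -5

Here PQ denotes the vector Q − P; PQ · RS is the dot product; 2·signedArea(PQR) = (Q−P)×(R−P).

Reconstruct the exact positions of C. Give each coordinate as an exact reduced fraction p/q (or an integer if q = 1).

1. C_x = -14/3  [2·signedArea(CAB) = 16/3 ∩ 2·signedArea(CDB) = -8/3]
2. C_y = -2/3  [2·signedArea(CAB) = 16/3 ∩ 2·signedArea(CDB) = -8/3]
   → C = (-14/3, -2/3)

C = (-14/3, -2/3)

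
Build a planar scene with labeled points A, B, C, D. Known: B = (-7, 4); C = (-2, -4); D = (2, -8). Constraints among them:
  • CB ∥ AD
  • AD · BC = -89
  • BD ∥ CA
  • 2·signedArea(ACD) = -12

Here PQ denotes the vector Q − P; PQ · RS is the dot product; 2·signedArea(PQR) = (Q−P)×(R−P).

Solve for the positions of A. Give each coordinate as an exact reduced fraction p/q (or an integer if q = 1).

1. A_x = 7  [CB ∥ AD ∩ BD ∥ CA]
2. A_y = -16  [CB ∥ AD ∩ BD ∥ CA]
   → A = (7, -16)

A = (7, -16)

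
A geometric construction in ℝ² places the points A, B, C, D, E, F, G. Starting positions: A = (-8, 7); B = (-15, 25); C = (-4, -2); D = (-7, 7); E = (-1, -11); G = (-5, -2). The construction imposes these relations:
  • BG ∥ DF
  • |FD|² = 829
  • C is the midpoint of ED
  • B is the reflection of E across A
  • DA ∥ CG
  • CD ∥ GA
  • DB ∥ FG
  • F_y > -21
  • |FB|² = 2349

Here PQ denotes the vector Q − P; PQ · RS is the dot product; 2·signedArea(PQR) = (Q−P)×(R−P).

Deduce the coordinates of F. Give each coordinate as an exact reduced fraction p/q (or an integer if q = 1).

F = (3, -20)

1. F_x = 3  [DB ∥ FG ∩ BG ∥ DF]
2. F_y = -20  [DB ∥ FG ∩ BG ∥ DF]
   → F = (3, -20)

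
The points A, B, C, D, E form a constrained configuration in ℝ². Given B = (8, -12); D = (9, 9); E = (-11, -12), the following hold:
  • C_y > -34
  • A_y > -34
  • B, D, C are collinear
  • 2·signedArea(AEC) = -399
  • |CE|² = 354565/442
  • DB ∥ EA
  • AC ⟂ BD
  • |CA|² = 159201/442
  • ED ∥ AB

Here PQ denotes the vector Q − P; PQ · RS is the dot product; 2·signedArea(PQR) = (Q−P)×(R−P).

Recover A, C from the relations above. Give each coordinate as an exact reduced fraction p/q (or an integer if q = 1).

A = (-12, -33)
C = (3075/442, -14985/442)

1. A_x = -12  [ED ∥ AB ∩ DB ∥ EA]
2. A_y = -33  [ED ∥ AB ∩ DB ∥ EA]
   → A = (-12, -33)
3. C_x = 3075/442  [B, D, C are collinear ∩ AC ⟂ BD]
4. C_y = -14985/442  [B, D, C are collinear ∩ AC ⟂ BD]
   → C = (3075/442, -14985/442)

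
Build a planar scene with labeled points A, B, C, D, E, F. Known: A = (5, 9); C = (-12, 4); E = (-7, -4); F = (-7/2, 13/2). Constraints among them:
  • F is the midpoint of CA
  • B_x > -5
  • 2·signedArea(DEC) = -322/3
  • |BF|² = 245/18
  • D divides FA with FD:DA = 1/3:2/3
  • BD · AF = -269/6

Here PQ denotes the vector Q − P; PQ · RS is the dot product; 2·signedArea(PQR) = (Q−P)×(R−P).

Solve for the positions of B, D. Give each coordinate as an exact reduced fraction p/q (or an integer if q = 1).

B = (-14/3, 3)
D = (-2/3, 22/3)

1. D_x = -2/3  [D divides FA with FD:DA = 1/3:2/3]
2. D_y = 22/3  [D divides FA with FD:DA = 1/3:2/3]
   → D = (-2/3, 22/3)
3. B_x = -14/3  [line 17/2·x + 5/2·y + 193/6 = 0 ∩ |BF|² = 245/18]
4. B_y = 3  [line 17/2·x + 5/2·y + 193/6 = 0 ∩ |BF|² = 245/18]
   → B = (-14/3, 3)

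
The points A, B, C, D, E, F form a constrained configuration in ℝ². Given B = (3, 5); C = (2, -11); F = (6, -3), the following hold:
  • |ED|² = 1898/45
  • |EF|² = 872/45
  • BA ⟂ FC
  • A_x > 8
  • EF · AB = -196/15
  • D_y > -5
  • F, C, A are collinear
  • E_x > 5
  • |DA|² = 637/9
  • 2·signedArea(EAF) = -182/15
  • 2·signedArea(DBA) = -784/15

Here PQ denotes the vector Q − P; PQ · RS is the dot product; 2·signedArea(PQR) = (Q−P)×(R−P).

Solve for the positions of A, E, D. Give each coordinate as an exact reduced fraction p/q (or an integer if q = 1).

1. A_x = 43/5  [F, C, A are collinear ∩ BA ⟂ FC]
2. A_y = 11/5  [F, C, A are collinear ∩ BA ⟂ FC]
   → A = (43/5, 11/5)
3. E_x = 88/15  [line 26/5·x + -13/5·y + -403/15 = 0 ∩ |EF|² = 872/45]
4. E_y = 7/5  [line 26/5·x + -13/5·y + -403/15 = 0 ∩ |EF|² = 872/45]
   → E = (88/15, 7/5)
5. D_x = 59/15  [line 14/5·x + 28/5·y + 238/15 = 0 ∩ |DA|² = 637/9]
6. D_y = -24/5  [line 14/5·x + 28/5·y + 238/15 = 0 ∩ |DA|² = 637/9]
   → D = (59/15, -24/5)

A = (43/5, 11/5)
D = (59/15, -24/5)
E = (88/15, 7/5)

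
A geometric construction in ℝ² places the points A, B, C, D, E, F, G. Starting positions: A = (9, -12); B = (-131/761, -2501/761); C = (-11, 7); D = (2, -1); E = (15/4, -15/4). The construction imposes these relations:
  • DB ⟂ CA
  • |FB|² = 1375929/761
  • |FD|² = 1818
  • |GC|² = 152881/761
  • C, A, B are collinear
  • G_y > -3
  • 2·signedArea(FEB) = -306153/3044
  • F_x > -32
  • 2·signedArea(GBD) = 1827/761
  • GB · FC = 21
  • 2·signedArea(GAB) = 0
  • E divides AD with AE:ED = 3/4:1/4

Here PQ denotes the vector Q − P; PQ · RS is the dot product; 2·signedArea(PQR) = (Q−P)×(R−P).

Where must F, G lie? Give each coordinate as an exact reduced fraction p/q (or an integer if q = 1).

F = (-31, 26)
G = (-551/761, -2102/761)

1. G_x = -551/761  [2·signedArea(GAB) = 0 ∩ 2·signedArea(GBD) = 1827/761]
2. G_y = -2102/761  [2·signedArea(GAB) = 0 ∩ 2·signedArea(GBD) = 1827/761]
   → G = (-551/761, -2102/761)
3. F_x = -31  [2·signedArea(FEB) = -306153/3044 ∩ GB · FC = 21]
4. F_y = 26  [2·signedArea(FEB) = -306153/3044 ∩ GB · FC = 21]
   → F = (-31, 26)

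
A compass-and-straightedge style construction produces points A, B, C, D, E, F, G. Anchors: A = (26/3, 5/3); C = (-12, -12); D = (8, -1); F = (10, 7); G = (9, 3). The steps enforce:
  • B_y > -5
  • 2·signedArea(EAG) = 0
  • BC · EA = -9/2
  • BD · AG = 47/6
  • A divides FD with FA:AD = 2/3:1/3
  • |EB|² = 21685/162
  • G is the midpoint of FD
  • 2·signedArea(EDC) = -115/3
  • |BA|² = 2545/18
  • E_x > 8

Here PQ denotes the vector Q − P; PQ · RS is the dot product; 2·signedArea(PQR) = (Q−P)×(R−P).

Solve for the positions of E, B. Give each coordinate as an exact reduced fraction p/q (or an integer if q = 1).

1. E_x = 77/9  [2·signedArea(EAG) = 0 ∩ 2·signedArea(EDC) = -115/3]
2. E_y = 11/9  [2·signedArea(EAG) = 0 ∩ 2·signedArea(EDC) = -115/3]
   → E = (77/9, 11/9)
3. B_x = -3/2  [line -1/3·x + -4/3·y + -13/2 = 0 ∩ |EB|² = 21685/162]
4. B_y = -9/2  [line -1/3·x + -4/3·y + -13/2 = 0 ∩ |EB|² = 21685/162]
   → B = (-3/2, -9/2)

B = (-3/2, -9/2)
E = (77/9, 11/9)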